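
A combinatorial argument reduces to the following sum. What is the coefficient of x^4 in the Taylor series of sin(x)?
sin(x) has only odd powers. Coefficient of x^4 = 0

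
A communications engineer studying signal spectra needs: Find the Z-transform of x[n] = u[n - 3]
Using the time-shift property: Z{u[n-3]} = z^(-3) * z/(z-1)
= z^(-2)/(z-1)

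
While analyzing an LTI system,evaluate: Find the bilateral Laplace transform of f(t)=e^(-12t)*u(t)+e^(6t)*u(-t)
For e^(-12t) * u(t): L = 1/(s+12), Re(s) > -12
For e^(6t) * u(-t): L = -1/(s-6), Re(s) < 6
Combined: F(s) = 1/(s+12)-1/(s-6), -12 < Re(s) < 6

Answer: 1/(s+12)-1/(s-6), ROC: -12 < Re(s) < 6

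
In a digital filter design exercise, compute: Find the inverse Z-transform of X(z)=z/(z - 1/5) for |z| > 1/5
Standard pair: z/(z-a) <-> a^n*u[n] for causal signals
With a = 1/5: x[n] = (1/5)^n*u[n]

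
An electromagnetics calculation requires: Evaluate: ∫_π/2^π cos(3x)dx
Antiderivative: sin(3x)/3
Evaluate at bounds: [sin(3·π)/3] - [sin(3·π/2)/3]
=((0) - (-1))/3=1/3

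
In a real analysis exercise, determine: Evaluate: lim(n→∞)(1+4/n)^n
This is the definition of e^4: lim(1 + 4/n)^n=e^4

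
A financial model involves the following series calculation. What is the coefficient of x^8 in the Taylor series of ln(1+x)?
ln(1+x) = Σ (-1)^(n+1) x^n/n
Coefficient of x^8 = (-1)^9/8 = -1/8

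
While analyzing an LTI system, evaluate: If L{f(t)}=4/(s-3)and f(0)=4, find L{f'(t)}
L{f'(t)}=s·F(s) - f(0)=4s/(s-3)-4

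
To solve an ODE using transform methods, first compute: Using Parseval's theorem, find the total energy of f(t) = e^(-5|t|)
Parseval's theorem: E = integral |f(t)|^2 dt = (1/2pi) integral |F(omega)|^2 domega
E = integral_{-inf}^{inf} e^(-10|t|) dt = 2*integral_0^inf e^(-10t) dt = 2/(2*5) = 1/5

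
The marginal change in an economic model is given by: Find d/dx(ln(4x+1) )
Chain rule: d/dx[ln(u)]=u'/u where u=4x+1
u'=4

Answer: (4)/(4x+1)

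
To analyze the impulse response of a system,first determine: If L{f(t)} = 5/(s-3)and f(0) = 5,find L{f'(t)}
L{f'(t)} = s·F(s) - f(0) = 5s/(s-3)-5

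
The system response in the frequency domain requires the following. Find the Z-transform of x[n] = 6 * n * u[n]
Z{n * u[n]} = z/(z-1)^2
By linearity: Z{6 * n * u[n]} = 6z/(z-1)^2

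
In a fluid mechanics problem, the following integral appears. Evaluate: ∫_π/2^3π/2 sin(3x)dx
Antiderivative: -cos(3x)/3
Evaluate at bounds: [-cos(3·3π/2)/3] - [-cos(3·π/2)/3]
=(-(0) + (0))/3=0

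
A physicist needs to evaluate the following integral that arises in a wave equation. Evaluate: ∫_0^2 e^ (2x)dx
Antiderivative: (1/2)e^(2x)
Evaluate: (1/2)(e^4 - 1)

Answer: (e^4 - 1)/2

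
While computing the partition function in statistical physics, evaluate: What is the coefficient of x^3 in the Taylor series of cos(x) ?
cos(x) has only even powers. Coefficient of x^3 = 0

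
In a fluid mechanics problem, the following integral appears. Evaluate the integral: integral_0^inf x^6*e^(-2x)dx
This is a Gamma integral. Substitute u=2x (du=2 dx):
integral_0^inf x^6 * e^(-2x) dx=(1/2^7) integral_0^inf u^6 * e^(-u) du
=Gamma(7)/2^7=6!/2^7=720/128

Answer: 45/8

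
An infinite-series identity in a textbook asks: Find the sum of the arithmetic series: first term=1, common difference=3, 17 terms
Last term: a_n = 1+(17-1)·3 = 49
Sum = n(a_1+a_n)/2 = 17(1+49)/2 = 425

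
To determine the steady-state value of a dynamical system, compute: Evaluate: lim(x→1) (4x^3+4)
Polynomial is continuous, so substitute x = 1:
4·1^3+4 = 8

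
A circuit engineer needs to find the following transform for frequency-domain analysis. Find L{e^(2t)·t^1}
First shifting: L{e^(at)f(t)}=F(s-a)
L{t^1}=1/s^2
Shift s → s-2: 1/(s-2)^2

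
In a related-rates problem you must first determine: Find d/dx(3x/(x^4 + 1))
Quotient rule: (f/g)'=(f'g - fg')/g²
f=3x, f'=3
g=x^4+1, g'=4x^3

Answer: (3·(x^4+1)-12x^4)/(x^4+1)²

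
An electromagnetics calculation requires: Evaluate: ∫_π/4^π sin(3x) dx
Antiderivative: -cos(3x)/3
Evaluate at bounds: [-cos(3·π)/3] - [-cos(3·π/4)/3]
=(-(-1)+(-√2/2))/3=1/3 - √2/6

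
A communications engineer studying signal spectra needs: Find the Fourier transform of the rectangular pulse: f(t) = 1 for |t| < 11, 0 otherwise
F(omega) = integral from -11 to 11 of e^(-j*omega*t) dt
= 2*sin(11*omega)/omega = 22*sinc(11*omega/pi)

Answer: 2*sin(11*omega)/omega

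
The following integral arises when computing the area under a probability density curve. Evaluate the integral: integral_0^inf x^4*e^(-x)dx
This is a Gamma integral. Substitute u=1x:
integral_0^inf x^4*e^(-x) dx=(1/1^5) integral_0^inf u^4*e^(-u) du
=Gamma(5)/1^5=4!/1^5=24/1

Answer: 24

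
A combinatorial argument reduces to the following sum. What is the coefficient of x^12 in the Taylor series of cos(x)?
cos(x) = Σ (-1)^k x^(2k)/(2k)!
For x^12: (-1)^6/12! = 1/479001600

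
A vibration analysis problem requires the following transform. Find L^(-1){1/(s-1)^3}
L^(-1){1/(s-a)^n}=t^(n-1)·e^(at)/(n-1)!
Here a=1, n=3: t^2·e^(t)/2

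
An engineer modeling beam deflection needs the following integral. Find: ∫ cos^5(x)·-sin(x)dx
Let u = cos(x), du = -sin(x) dx
∫ u^5 du = u^6/6 + C

Answer: cos^6(x)/6 + C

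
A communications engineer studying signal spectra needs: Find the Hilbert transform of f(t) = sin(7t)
The Hilbert transform shifts each frequency component by -pi/2.
H{sin(wt)} = -cos(wt)
With w = 7: H{sin(7t)} = -cos(7t)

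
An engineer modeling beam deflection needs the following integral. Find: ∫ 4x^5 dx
Using power rule: ∫ 4x^5 dx = 4/6 x^6+C = (2/3)x^6+C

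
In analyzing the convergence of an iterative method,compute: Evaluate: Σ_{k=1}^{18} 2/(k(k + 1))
Partial fractions: 2/(k(k+1)) = 2/k - 2/(k+1)
Telescoping sum: 2(1-1/19) = 2·18/19

Answer: 36/19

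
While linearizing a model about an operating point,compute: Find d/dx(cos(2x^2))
Chain rule: d/dx[cos(u)]=-sin(u)·u' where u=2x^2
u'=4x

Answer: -4x·sin(2x^2)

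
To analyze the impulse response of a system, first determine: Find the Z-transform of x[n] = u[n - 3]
Using the time-shift property: Z{u[n-3]}=z^(-3) * z/(z-1)
=z^(-2)/(z-1)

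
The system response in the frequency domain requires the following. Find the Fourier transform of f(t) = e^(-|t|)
Using the standard pair: F{e^(-a|t|)} = 2a/(a^2 + omega^2)
With a = 1: F(omega) = 2/(1 + omega^2)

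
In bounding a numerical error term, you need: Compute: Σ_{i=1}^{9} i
Using formula: Σ i^1=n(n + 1)/2=9·10/2=45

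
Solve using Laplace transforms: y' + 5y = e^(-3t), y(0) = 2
Take L: sY - 2 + 5Y=1/(s + 3)
Y(s + 5)=1/(s + 3) + 2
Y=1/((s + 3)(s + 5)) + 2/(s + 5)
Partial fractions: 1/((s + 3)(s + 5))=(1/2)/(s + 3) - (1/2)/(s + 5)
So Y=(1/2)/(s + 3) + (3/2)/(s + 5)
Inverse Laplace transform (L^(-1){1/(s + 3)}=e^(-3t), L^(-1){1/(s + 5)}=e^(-5t)):

Answer: y(t)=(1/2)·e^(-3t) + (3/2)·e^(-5t)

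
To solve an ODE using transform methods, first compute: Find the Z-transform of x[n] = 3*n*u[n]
Z{n*u[n]}=z/(z-1)^2
By linearity: Z{3*n*u[n]}=3z/(z-1)^2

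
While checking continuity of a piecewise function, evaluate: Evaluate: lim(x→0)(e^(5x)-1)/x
L'Hôpital (0/0): lim 5e^(5x)/1 = 5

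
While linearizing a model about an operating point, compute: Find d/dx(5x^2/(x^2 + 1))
Quotient rule: (f/g)'=(f'g - fg')/g²
f=5x^2, f'=10x
g=x^2 + 1, g'=2x

Answer: (10x·(x^2 + 1) - 10x^3)/(x^2 + 1)²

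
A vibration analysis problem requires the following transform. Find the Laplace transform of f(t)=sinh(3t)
L{sinh(at)}=a/(s²-a²)
L{sinh(3t)}=3/(s²-9)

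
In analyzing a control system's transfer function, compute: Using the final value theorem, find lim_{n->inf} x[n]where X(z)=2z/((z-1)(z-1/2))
Final value theorem: lim x[n] = lim_{z->1} (z-1) * X(z)
(z-1) * X(z) = 2z/(z-1/2)
As z->1: 2/(1-1/2) = 2/(1/2) = 4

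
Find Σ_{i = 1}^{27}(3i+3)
= 3·Σ i+3·27 = 3·378+81 = 1215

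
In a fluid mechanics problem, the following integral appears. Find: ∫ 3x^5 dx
Using power rule: ∫ 3x^5 dx=3/6 x^6+C=(1/2)x^6+C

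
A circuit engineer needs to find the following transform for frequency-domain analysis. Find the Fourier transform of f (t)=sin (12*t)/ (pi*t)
sin(W*t)/(pi*t)=(W/pi)*sinc(W*t/pi) is the impulse response of the ideal low-pass filter with cutoff W (here W=12).
Its Fourier transform is a rectangular function:
F(omega)=1 for |omega| < 12, 0 otherwise

Answer: rect(omega/24) [i.e., 1 for |omega| < 12, 0 otherwise]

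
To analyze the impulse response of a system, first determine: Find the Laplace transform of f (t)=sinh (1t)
L{sinh(at)}=a/(s²-a²)
L{sinh(1t)}=1/(s²-1)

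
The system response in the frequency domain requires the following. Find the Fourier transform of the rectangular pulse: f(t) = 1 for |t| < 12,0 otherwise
F(omega) = integral from -12 to 12 of e^(-j * omega * t) dt
= 2 * sin(12 * omega)/omega = 24 * sinc(12 * omega/pi)

Answer: 2 * sin(12 * omega)/omega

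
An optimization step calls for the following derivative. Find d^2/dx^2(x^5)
Apply power rule 2 times:
d^1: 5x^4
d^2: 20x^3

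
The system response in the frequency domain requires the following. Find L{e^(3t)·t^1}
First shifting: L{e^(at)f(t)}=F(s-a)
L{t^1}=1/s^2
Shift s → s-3: 1/(s-3)^2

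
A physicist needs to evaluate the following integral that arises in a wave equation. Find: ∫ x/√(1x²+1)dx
Let u=x²+1, du=2x dx
∫ (1/2)·u^(-1/2) du=√u+C

Answer: √(x²+1)+C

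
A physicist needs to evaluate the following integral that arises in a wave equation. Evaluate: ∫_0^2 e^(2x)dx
Antiderivative: (1/2)e^(2x)
Evaluate: (1/2)(e^4-1)

Answer: (e^4-1)/2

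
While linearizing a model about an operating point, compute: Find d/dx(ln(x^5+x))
Chain rule: d/dx[ln(u)] = u'/u where u = x^5+x
u' = 5x^4+1

Answer: (5x^4+1)/(x^5+x)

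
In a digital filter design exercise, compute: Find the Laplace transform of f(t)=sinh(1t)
L{sinh(at)} = a/(s²-a²)
L{sinh(1t)} = 1/(s²-1)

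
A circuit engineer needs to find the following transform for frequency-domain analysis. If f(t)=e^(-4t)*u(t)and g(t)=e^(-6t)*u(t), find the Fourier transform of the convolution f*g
By the convolution theorem: F{f * g}=F(omega) * G(omega)
F(omega)=1/(4+j * omega), G(omega)=1/(6+j * omega)
F{f * g}=1/((4+j * omega)(6+j * omega))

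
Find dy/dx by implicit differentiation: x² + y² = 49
Differentiate both sides: 2x+2y·(dy/dx)=0
Solve: dy/dx=-2x/(2y)=-x/y

Answer: dy/dx=-x/y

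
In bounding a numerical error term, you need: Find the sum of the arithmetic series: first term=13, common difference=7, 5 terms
Last term: a_n = 13 + (5 - 1)·7 = 41
Sum = n(a_1 + a_n)/2 = 5(13 + 41)/2 = 135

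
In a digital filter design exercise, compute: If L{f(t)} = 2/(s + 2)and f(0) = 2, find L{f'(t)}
L{f'(t)}=s·F(s) - f(0)=2s/(s+2)-2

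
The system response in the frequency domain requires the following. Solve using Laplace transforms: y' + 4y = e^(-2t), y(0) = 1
Take L: sY - 1+4Y=1/(s+2)
Y(s+4)=1/(s+2)+1
Y=1/((s+2)(s+4))+1/(s+4)
Partial fractions: 1/((s+2)(s+4))=(1/2)/(s+2) - (1/2)/(s+4)
So Y=(1/2)/(s+2)+(1/2)/(s+4)
Inverse Laplace transform (L^(-1){1/(s+2)}=e^(-2t), L^(-1){1/(s+4)}=e^(-4t)):

Answer: y(t)=(1/2)·e^(-2t)+(1/2)·e^(-4t)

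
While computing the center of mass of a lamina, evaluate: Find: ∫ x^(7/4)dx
Power rule: ∫ x^(7/4) dx = x^(11/4)/(11/4) + C

Answer: (4/11)·x^(11/4) + C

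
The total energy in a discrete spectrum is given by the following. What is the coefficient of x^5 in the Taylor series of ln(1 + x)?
ln(1 + x) = Σ (-1)^(n + 1) x^n/n
Coefficient of x^5 = (-1)^6/5 = 1/5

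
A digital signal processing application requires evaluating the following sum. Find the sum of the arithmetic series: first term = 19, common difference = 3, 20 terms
Last term: a_n=19 + (20 - 1)·3=76
Sum=n(a_1 + a_n)/2=20(19 + 76)/2=950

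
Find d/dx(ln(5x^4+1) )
Chain rule: d/dx[ln(u)]=u'/u where u=5x^4+1
u'=20x^3

Answer: (20x^3)/(5x^4+1)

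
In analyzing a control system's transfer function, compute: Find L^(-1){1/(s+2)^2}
L^(-1){1/(s-a)^n}=t^(n-1)·e^(at)/(n-1)!
Here a=-2, n=2: t^1·e^(-2t)/1

Answer: t·e^(-2t)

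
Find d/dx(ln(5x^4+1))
Chain rule: d/dx[ln(u)]=u'/u where u=5x^4 + 1
u'=20x^3

Answer: (20x^3)/(5x^4 + 1)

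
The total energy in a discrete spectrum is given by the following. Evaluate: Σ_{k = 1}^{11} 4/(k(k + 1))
Partial fractions: 4/(k(k+1)) = 4/k - 4/(k+1)
Telescoping sum: 4(1-1/12) = 4·11/12

Answer: 11/3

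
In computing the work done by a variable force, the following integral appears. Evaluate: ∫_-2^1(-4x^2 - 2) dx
Step 1: Find antiderivative F(x) = (-4/3)x^3-2x
Step 2: F(1) - F(-2) = -10/3 - (44/3) = -18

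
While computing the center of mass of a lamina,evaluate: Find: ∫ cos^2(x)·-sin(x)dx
Let u=cos(x), du=-sin(x) dx
∫ u^2 du=u^3/3 + C

Answer: cos^3(x)/3 + C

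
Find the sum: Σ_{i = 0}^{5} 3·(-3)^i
Geometric series: S=a(1 - r^n)/(1 - r)
a=3, r=-3, n=6
S=3(1 - 729)/4=-546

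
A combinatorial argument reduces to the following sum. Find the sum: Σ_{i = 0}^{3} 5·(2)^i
Geometric series: S=a(1 - r^n)/(1 - r)
a=5, r=2, n=4
S=5(1-16)/-1=75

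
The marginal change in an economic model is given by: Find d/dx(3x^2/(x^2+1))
Quotient rule: (f/g)' = (f'g - fg')/g²
f = 3x^2, f' = 6x
g = x^2+1, g' = 2x

Answer: (6x·(x^2+1)-6x^3)/(x^2+1)²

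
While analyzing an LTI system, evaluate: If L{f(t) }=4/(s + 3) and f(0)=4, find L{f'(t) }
L{f'(t)} = s·F(s) - f(0) = 4s/(s + 3) - 4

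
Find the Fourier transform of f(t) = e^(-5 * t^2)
The Fourier transform of a Gaussian e^(-a * t^2) is sqrt(pi/a) * e^(-omega^2/(4a)).
With a=5: F(omega)=sqrt(pi/5) * e^(-omega^2/20)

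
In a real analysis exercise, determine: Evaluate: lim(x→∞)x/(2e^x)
Apply L'Hôpital 1 times (∞/∞ each time):
Eventually get 1!/(2e^x) → 0

Answer: 0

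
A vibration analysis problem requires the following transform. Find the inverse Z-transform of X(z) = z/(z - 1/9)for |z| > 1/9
Standard pair: z/(z-a) <-> a^n*u[n] for causal signals
With a=1/9: x[n]=(1/9)^n*u[n]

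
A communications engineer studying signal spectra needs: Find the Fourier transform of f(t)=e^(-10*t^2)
The Fourier transform of a Gaussian e^(-a*t^2) is sqrt(pi/a)*e^(-omega^2/(4a)).
With a=10: F(omega)=sqrt(pi/10)*e^(-omega^2/40)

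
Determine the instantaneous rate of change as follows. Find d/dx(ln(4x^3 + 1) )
Chain rule: d/dx[ln(u)] = u'/u where u = 4x^3+1
u' = 12x^2

Answer: (12x^2)/(4x^3+1)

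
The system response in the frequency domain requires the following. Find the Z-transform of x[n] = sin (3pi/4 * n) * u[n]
Z{sin(w0 * n) * u[n]}=z * sin(w0)/(z^2-2z * cos(w0)+1)
With w0=3pi/4: X(z)=z * sin(3pi/4)/(z^2-2z * cos(3pi/4)+1)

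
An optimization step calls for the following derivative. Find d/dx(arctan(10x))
d/dx[arctan(u)]=u'/(1 + u²), u=10x, u'=10

Answer: 10/(1 + 100x²)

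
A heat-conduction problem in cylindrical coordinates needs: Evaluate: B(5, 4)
B(x,y)=Γ(x)Γ(y)/Γ(x + y)=(x-1)!(y-1)!/(x + y-1)!
B(5,4)=4!·3!/8!=1/280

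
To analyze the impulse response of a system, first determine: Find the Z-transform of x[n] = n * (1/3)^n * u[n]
Using the property Z{n*a^n*u[n]} = az/(z-a)^2
With a = 1/3: X(z) = (1/3)z/(z - 1/3)^2, |z| > 1/3

Answer: (1/3)z/(z - 1/3)^2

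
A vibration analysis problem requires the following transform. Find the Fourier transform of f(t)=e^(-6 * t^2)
The Fourier transform of a Gaussian e^(-a * t^2) is sqrt(pi/a) * e^(-omega^2/(4a)).
With a=6: F(omega)=sqrt(pi/6) * e^(-omega^2/24)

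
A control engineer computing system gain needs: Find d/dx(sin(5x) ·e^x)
Product rule: (fg)'=f'g + fg'
f=sin(5x), f'=5·cos(5x)
g=e^x, g'=e^x

Answer: 5·cos(5x)·e^x + sin(5x)·e^x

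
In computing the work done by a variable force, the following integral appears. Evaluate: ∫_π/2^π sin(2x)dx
Antiderivative: -cos(2x)/2
Evaluate at bounds: [-cos(2·π)/2] - [-cos(2·π/2)/2]
= (-(1) + (-1))/2 = -1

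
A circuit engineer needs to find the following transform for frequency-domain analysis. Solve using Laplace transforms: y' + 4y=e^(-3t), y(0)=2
Take L: sY - 2+4Y=1/(s+3)
Y(s+4)=1/(s+3)+2
Y=1/((s+3)(s+4))+2/(s+4)
Partial fractions: 1/((s+3)(s+4))=1/(s+3)-1/(s+4)
So Y=1/(s+3)+1/(s+4)
Inverse Laplace transform (L^(-1){1/(s+3)}=e^(-3t), L^(-1){1/(s+4)}=e^(-4t)):

Answer: y(t)=1·e^(-3t)+e^(-4t)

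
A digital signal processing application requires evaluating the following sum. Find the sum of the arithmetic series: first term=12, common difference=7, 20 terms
Last term: a_n=12+(20-1)·7=145
Sum=n(a_1+a_n)/2=20(12+145)/2=1570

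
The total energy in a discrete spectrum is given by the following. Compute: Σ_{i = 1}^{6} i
Using formula: Σ i^1 = n(n + 1)/2 = 6·7/2 = 21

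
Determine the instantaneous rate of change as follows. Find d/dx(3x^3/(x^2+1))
Quotient rule: (f/g)' = (f'g - fg')/g²
f = 3x^3, f' = 9x^2
g = x^2+1, g' = 2x

Answer: (9x^2·(x^2+1)-6x^4)/(x^2+1)²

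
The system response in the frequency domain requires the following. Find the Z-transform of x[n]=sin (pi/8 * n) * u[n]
Z{sin(w0*n)*u[n]} = z*sin(w0)/(z^2-2z*cos(w0)+1)
With w0 = pi/8: X(z) = z*sin(pi/8)/(z^2-2z*cos(pi/8)+1)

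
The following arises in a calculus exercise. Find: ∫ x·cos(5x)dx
By parts: u=x, dv=cos(5x) dx
du=dx, v=sin(5x)/5
=x·sin(5x)/5+cos(5x)/5²+C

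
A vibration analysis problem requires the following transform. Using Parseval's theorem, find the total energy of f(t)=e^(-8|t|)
Parseval's theorem: E=integral |f(t)|^2 dt=(1/2pi) integral |F(omega)|^2 domega
E=integral_{-inf}^{inf} e^(-16|t|) dt=2 * integral_0^inf e^(-16t) dt=2/(2 * 8)=1/8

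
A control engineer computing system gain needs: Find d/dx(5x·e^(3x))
Product rule: (fg)' = f'g+fg'
f = 5x, f' = 5
g = e^(3x), g' = 3·e^(3x)

Answer: 5·e^(3x)+15x·e^(3x)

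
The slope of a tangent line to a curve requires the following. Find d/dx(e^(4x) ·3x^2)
Product rule: (fg)' = f'g+fg'
f = e^(4x), f' = 4·e^(4x)
g = 3x^2, g' = 6x

Answer: 12·e^(4x)·x^2+6·e^(4x)·x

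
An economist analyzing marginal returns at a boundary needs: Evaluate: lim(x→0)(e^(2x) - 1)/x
L'Hôpital (0/0): lim 2e^(2x)/1 = 2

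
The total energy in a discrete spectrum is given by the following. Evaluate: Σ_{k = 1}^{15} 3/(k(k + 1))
Partial fractions: 3/(k(k+1)) = 3/k - 3/(k+1)
Telescoping sum: 3(1-1/16) = 3·15/16

Answer: 45/16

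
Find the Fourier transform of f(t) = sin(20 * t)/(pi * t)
sin(W * t)/(pi * t)=(W/pi) * sinc(W * t/pi) is the impulse response of the ideal low-pass filter with cutoff W (here W=20).
Its Fourier transform is a rectangular function:
F(omega)=1 for |omega| < 20, 0 otherwise

Answer: rect(omega/40) [i.e., 1 for |omega| < 20, 0 otherwise]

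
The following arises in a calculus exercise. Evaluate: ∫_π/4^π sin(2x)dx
Antiderivative: -cos(2x)/2
Evaluate at bounds: [-cos(2·π)/2] - [-cos(2·π/4)/2]
= (-(1) + (0))/2 = -1/2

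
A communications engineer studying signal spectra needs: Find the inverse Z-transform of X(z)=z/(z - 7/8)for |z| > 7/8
Standard pair: z/(z-a) <-> a^n * u[n] for causal signals
With a = 7/8: x[n] = (7/8)^n * u[n]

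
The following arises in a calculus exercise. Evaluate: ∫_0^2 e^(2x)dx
Antiderivative: (1/2)e^(2x)
Evaluate: (1/2)(e^4-1)

Answer: (e^4-1)/2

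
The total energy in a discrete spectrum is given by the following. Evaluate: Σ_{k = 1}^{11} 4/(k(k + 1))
Partial fractions: 4/(k(k+1)) = 4/k - 4/(k+1)
Telescoping sum: 4(1-1/12) = 4·11/12

Answer: 11/3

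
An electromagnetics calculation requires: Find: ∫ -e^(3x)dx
Since d/dx[e^(3x)]=3e^(3x), we get -1/3 e^(3x)+C

Answer: (-1/3)e^(3x)+C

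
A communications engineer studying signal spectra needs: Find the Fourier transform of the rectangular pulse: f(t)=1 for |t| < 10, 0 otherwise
F(omega) = integral from -10 to 10 of e^(-j * omega * t) dt
= 2 * sin(10 * omega)/omega = 20 * sinc(10 * omega/pi)

Answer: 2 * sin(10 * omega)/omega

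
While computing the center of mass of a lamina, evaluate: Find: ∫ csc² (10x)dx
Since d/dx[-cot(10x)]=10csc²(10x), integral=-cot(10x)/10 + C

Answer: (-1/10)cot(10x) + C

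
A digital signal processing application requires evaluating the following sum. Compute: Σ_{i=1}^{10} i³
Using formula: Σ i^3 = [n(n+1)/2]² = [10·11/2]² = 3025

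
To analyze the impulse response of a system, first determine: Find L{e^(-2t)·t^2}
First shifting: L{e^(at)f(t)} = F(s-a)
L{t^2} = 2/s^3
Shift s → s + 2: 2/(s + 2)^3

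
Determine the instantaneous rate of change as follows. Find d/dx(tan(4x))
Chain rule: d/dx[tan(u)]=sec²(u)·u' where u=4x
u'=4

Answer: 4·sec²(4x)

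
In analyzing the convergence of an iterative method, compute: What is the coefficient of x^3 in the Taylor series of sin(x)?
sin(x)=Σ (-1)^k x^(2k + 1)/(2k + 1)!
For x^3: (-1)^1/3!=-1/6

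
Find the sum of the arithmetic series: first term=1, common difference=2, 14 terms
Last term: a_n=1 + (14 - 1)·2=27
Sum=n(a_1 + a_n)/2=14(1 + 27)/2=196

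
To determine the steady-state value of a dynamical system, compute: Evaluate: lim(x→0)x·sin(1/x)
Squeeze theorem: -|x| ≤ x·sin(1/x) ≤ |x|
Since x → 0 as x → 0, by squeeze theorem the limit is 0

Answer: 0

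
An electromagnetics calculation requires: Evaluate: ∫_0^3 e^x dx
Antiderivative: e^x
Evaluate: (e^3-1)

Answer: e^3-1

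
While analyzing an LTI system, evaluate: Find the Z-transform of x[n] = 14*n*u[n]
Z{n * u[n]}=z/(z-1)^2
By linearity: Z{14 * n * u[n]}=14z/(z-1)^2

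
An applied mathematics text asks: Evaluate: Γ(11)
Γ(n)=(n-1)! for positive integers
Γ(11)=10!=3628800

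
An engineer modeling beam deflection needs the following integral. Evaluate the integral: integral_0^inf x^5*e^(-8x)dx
This is a Gamma integral. Substitute u = 8x (du = 8 dx):
integral_0^inf x^5 * e^(-8x) dx = (1/8^6) integral_0^inf u^5 * e^(-u) du
= Gamma(6)/8^6 = 5!/8^6 = 120/262144

Answer: 15/32768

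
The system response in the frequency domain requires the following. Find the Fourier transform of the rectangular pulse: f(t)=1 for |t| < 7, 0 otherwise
F(omega)=integral from -7 to 7 of e^(-j*omega*t) dt
=2*sin(7*omega)/omega=14*sinc(7*omega/pi)

Answer: 2*sin(7*omega)/omega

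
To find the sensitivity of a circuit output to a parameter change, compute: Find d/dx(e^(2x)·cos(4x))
Product rule: (fg)' = f'g + fg'
f = e^(2x), f' = 2·e^(2x)
g = cos(4x), g' = -4·sin(4x)

Answer: 2·e^(2x)·cos(4x) - 4·e^(2x)·sin(4x)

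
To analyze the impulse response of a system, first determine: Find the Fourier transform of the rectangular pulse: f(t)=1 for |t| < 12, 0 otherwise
F(omega)=integral from -12 to 12 of e^(-j*omega*t) dt
=2*sin(12*omega)/omega=24*sinc(12*omega/pi)

Answer: 2*sin(12*omega)/omega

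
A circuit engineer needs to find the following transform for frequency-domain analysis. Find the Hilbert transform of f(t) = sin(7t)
The Hilbert transform shifts each frequency component by -pi/2.
H{sin(wt)} = -cos(wt)
With w = 7: H{sin(7t)} = -cos(7t)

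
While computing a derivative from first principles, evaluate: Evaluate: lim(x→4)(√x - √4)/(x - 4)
Multiply by conjugate (√x + √4)/(√x + √4):
=(x - 4)/((x - 4)(√x + √4))=1/(√x + √4)
As x → 4: 1/(2√4)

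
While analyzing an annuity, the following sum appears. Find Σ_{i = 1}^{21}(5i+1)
= 5·Σ i + 1·21 = 5·231 + 21 = 1176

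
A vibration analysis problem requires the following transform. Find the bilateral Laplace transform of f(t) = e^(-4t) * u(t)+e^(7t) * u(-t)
For e^(-4t)*u(t): L = 1/(s + 4), Re(s) > -4
For e^(7t)*u(-t): L = -1/(s-7), Re(s) < 7
Combined: F(s) = 1/(s + 4) - 1/(s-7), -4 < Re(s) < 7

Answer: 1/(s + 4) - 1/(s-7), ROC: -4 < Re(s) < 7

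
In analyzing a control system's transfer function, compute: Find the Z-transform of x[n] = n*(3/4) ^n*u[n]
Using the property Z{n * a^n * u[n]} = az/(z-a)^2
With a = 3/4: X(z) = (3/4)z/(z - 3/4)^2, |z| > 3/4

Answer: (3/4)z/(z - 3/4)^2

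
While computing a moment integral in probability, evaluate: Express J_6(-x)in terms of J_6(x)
For integer n: J_n(-x)=(-1)^n J_n(x)
With n=6: J_6(-x)=(-1)^6 J_6(x)=J_6(x)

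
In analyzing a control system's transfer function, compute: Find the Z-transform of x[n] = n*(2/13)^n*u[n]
Using the property Z{n * a^n * u[n]} = az/(z-a)^2
With a = 2/13: X(z) = (2/13)z/(z - 2/13)^2, |z| > 2/13

Answer: (2/13)z/(z - 2/13)^2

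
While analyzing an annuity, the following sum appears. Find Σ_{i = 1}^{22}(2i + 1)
= 2·Σ i + 1·22 = 2·253 + 22 = 528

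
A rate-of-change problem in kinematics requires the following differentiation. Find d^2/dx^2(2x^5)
Apply power rule 2 times:
d^1: 10x^4
d^2: 40x^3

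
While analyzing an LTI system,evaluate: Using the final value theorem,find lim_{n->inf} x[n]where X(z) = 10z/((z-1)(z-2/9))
Final value theorem: lim x[n]=lim_{z->1} (z-1)*X(z)
(z-1)*X(z)=10z/(z-2/9)
As z->1: 10/(1-2/9)=10/(7/9)=90/7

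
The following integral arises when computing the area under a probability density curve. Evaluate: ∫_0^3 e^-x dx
Antiderivative: -e^-x
Evaluate: -(e^-3 - 1)

Answer: (e^-3 - 1)/(-1)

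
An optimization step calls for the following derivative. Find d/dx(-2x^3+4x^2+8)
Power rule: d/dx(ax^n) = n·a·x^(n-1)
Term by term: -6·x^2 + 8·x

Answer: -6x^2 + 8x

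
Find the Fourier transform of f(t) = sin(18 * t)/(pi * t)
sin(W * t)/(pi * t)=(W/pi) * sinc(W * t/pi) is the impulse response of the ideal low-pass filter with cutoff W (here W=18).
Its Fourier transform is a rectangular function:
F(omega)=1 for |omega| < 18, 0 otherwise

Answer: rect(omega/36) [i.e., 1 for |omega| < 18, 0 otherwise]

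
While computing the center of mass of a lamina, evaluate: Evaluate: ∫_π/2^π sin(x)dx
Antiderivative: -cos(x)
Evaluate at bounds: [-cos(1·π)/1] - [-cos(1·π/2)/1]
=(-(-1) + (0))/1=1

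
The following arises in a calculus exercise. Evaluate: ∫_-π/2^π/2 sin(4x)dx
Antiderivative: -cos(4x)/4
Evaluate at bounds: [-cos(4·π/2)/4] - [-cos(4·-π/2)/4]
= (-(1)+(1))/4 = 0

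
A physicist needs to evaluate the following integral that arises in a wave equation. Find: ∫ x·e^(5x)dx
Integration by parts: u = x, dv = e^(5x) dx
du = dx, v = e^(5x)/5
= x·e^(5x)/5 - ∫ e^(5x)/5 dx
= x·e^(5x)/5 - e^(5x)/25+C

Answer: e^(5x)(x/5-1/25)+C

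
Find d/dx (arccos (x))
d/dx[arccos(u)] = -u'/√(1-u²), u = x, u' = 1

Answer: -1/√(1-x²)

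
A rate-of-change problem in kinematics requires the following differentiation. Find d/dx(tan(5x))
Chain rule: d/dx[tan(u)] = sec²(u)·u' where u = 5x
u' = 5

Answer: 5·sec²(5x)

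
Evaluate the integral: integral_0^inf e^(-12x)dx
integral_0^inf e^(-12x) dx = [-1/12 * e^(-12x)]_0^inf
= 0 - (-1/12) = 1/12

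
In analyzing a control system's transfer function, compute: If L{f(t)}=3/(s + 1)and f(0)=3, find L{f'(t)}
L{f'(t)}=s·F(s) - f(0)=3s/(s + 1) - 3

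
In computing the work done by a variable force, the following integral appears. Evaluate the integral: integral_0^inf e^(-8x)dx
integral_0^inf e^(-8x) dx = [-1/8*e^(-8x)]_0^inf
= 0 - (-1/8) = 1/8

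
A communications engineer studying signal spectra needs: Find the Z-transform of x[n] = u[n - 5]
Using the time-shift property: Z{u[n-5]} = z^(-5)*z/(z-1)
= z^(-4)/(z-1)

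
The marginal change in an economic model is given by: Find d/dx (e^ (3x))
Chain rule: d/dx[e^u] = e^u · u' where u = 3x
u' = 3

Answer: 3·e^(3x)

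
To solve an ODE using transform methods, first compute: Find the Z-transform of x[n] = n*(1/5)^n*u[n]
Using the property Z{n * a^n * u[n]}=az/(z-a)^2
With a=1/5: X(z)=(1/5)z/(z - 1/5)^2, |z| > 1/5

Answer: (1/5)z/(z - 1/5)^2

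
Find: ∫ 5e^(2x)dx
Since d/dx[e^(2x)]=2e^(2x), we get 5/2 e^(2x)+C

Answer: (5/2)e^(2x)+C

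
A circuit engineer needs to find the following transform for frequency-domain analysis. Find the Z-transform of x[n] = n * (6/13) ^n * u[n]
Using the property Z{n*a^n*u[n]} = az/(z-a)^2
With a = 6/13: X(z) = (6/13)z/(z - 6/13)^2, |z| > 6/13

Answer: (6/13)z/(z - 6/13)^2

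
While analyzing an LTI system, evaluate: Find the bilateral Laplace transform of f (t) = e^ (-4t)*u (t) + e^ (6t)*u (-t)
For e^(-4t)*u(t): L = 1/(s + 4), Re(s) > -4
For e^(6t)*u(-t): L = -1/(s-6), Re(s) < 6
Combined: F(s) = 1/(s + 4) - 1/(s-6), -4 < Re(s) < 6

Answer: 1/(s + 4) - 1/(s-6), ROC: -4 < Re(s) < 6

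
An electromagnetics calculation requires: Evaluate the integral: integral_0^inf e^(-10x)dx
integral_0^inf e^(-10x) dx = [-1/10 * e^(-10x)]_0^inf
= 0 - (-1/10) = 1/10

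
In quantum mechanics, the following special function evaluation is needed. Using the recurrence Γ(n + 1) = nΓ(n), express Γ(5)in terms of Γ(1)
Γ(5)=4Γ(4)=4·3Γ(3)=...=4!·Γ(1)=24·Γ(1)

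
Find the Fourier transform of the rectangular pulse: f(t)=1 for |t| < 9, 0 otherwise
F(omega)=integral from -9 to 9 of e^(-j * omega * t) dt
=2 * sin(9 * omega)/omega=18 * sinc(9 * omega/pi)

Answer: 2 * sin(9 * omega)/omega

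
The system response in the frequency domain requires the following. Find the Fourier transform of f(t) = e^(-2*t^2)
The Fourier transform of a Gaussian e^(-a*t^2) is sqrt(pi/a)*e^(-omega^2/(4a)).
With a=2: F(omega)=sqrt(pi/2)*e^(-omega^2/8)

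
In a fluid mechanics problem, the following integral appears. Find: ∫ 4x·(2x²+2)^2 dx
Let u=2x² + 2, du=4x dx
∫ u^2 du=u^3/3 + C

Answer: (2x² + 2)^3/3 + C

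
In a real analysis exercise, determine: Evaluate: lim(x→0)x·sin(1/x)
Squeeze theorem: -|x| ≤ x·sin(1/x) ≤ |x|
Since x → 0 as x → 0, by squeeze theorem the limit is 0

Answer: 0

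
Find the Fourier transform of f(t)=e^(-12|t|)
Using the standard pair: F{e^(-a|t|)}=2a/(a^2+omega^2)
With a=12: F(omega)=24/(144+omega^2)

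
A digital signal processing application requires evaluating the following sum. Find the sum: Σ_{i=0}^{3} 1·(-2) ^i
Geometric series: S = a(1 - r^n)/(1 - r)
a = 1, r = -2, n = 4
S = 1(1 - 16)/3 = -5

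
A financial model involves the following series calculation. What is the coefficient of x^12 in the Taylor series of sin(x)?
sin(x) has only odd powers. Coefficient of x^12=0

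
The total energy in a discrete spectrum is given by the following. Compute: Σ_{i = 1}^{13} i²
Using formula: Σ i^2 = n(n + 1)(2n + 1)/6 = 13·14·27/6 = 819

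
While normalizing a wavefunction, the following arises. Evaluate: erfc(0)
erfc(x) = 1 - erf(x); erfc(0) = 1 - erf(0) = 1 - 0 = 1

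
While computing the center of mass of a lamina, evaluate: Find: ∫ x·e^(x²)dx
Let u = x², du = 2x dx
∫ (1/2)e^u du = e^u/2 + C

Answer: e^(x²)/2 + C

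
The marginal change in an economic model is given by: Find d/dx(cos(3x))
Chain rule: d/dx[cos(u)]=-sin(u)·u' where u=3x
u'=3

Answer: -3·sin(3x)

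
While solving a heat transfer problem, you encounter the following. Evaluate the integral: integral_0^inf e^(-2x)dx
integral_0^inf e^(-2x) dx=[-1/2 * e^(-2x)]_0^inf
=0 - (-1/2)=1/2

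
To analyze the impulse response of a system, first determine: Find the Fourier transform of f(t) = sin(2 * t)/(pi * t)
sin(W * t)/(pi * t)=(W/pi) * sinc(W * t/pi) is the impulse response of the ideal low-pass filter with cutoff W (here W=2).
Its Fourier transform is a rectangular function:
F(omega)=1 for |omega| < 2, 0 otherwise

Answer: rect(omega/4) [i.e., 1 for |omega| < 2, 0 otherwise]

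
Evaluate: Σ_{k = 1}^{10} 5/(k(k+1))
Partial fractions: 5/(k(k+1))=5/k - 5/(k+1)
Telescoping sum: 5(1-1/11)=5·10/11

Answer: 50/11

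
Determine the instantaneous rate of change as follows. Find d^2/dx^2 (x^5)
Apply power rule 2 times:
d^1: 5x^4
d^2: 20x^3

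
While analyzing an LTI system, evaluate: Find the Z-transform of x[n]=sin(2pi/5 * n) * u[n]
Z{sin(w0 * n) * u[n]}=z * sin(w0)/(z^2-2z * cos(w0)+1)
With w0=2pi/5: X(z)=z * sin(2pi/5)/(z^2-2z * cos(2pi/5)+1)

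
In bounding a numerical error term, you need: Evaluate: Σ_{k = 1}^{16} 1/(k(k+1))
Partial fractions: 1/(k(k + 1)) = 1/k - 1/(k + 1)
Telescoping sum: 1(1 - 1/17) = 1·16/17

Answer: 16/17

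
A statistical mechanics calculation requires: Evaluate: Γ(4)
Γ(n)=(n-1)! for positive integers
Γ(4)=3!=6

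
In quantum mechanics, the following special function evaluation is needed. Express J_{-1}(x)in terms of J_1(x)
For integer n: J_{-n}(x)=(-1)^n J_n(x)
With n=1: J_{-1}(x)=(-1)^1 J_1(x)=-J_1(x)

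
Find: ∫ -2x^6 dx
Using power rule: ∫ -2x^6 dx = -2/7 x^7 + C = (-2/7)x^7 + C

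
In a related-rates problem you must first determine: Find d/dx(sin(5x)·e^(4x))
Product rule: (fg)' = f'g+fg'
f = sin(5x), f' = 5·cos(5x)
g = e^(4x), g' = 4·e^(4x)

Answer: 5·cos(5x)·e^(4x)+4·sin(5x)·e^(4x)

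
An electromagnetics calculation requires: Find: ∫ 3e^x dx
Since d/dx[e^x] = +e^x, we get 3e^x+C

Answer: 3e^x+C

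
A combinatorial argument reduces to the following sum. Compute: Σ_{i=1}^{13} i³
Using formula: Σ i^3=[n(n + 1)/2]²=[13·14/2]²=8281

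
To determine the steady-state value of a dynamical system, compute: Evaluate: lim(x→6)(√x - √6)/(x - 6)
Multiply by conjugate (√x+√6)/(√x+√6):
=(x - 6)/((x - 6)(√x+√6))=1/(√x+√6)
As x → 6: 1/(2√6)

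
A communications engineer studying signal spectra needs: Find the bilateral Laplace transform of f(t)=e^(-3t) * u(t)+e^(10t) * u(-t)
For e^(-3t)*u(t): L = 1/(s + 3), Re(s) > -3
For e^(10t)*u(-t): L = -1/(s-10), Re(s) < 10
Combined: F(s) = 1/(s + 3) - 1/(s-10), -3 < Re(s) < 10

Answer: 1/(s + 3) - 1/(s-10), ROC: -3 < Re(s) < 10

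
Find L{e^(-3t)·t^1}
First shifting: L{e^(at)f(t)}=F(s-a)
L{t^1}=1/s^2
Shift s → s + 3: 1/(s + 3)^2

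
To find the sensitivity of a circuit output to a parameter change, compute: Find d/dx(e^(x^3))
Chain rule: d/dx[e^u] = e^u · u' where u = x^3
u' = 3x^2

Answer: 3x^2·e^(x^3)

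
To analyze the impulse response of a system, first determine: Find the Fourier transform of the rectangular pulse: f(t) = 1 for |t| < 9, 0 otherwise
F(omega)=integral from -9 to 9 of e^(-j*omega*t) dt
=2*sin(9*omega)/omega=18*sinc(9*omega/pi)

Answer: 2*sin(9*omega)/omega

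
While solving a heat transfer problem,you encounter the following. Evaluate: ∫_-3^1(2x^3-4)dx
Step 1: Find antiderivative F(x) = (1/2)x^4-4x
Step 2: F(1) - F(-3) = -7/2 - (105/2) = -56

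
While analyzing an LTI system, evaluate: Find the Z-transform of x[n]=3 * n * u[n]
Z{n * u[n]} = z/(z-1)^2
By linearity: Z{3 * n * u[n]} = 3z/(z-1)^2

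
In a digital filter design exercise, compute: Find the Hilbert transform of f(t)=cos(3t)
The Hilbert transform shifts each frequency component by -pi/2.
H{cos(wt)} = sin(wt)
With w = 3: H{cos(3t)} = sin(3t)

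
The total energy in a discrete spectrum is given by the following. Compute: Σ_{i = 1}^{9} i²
Using formula: Σ i^2=n(n + 1)(2n + 1)/6=9·10·19/6=285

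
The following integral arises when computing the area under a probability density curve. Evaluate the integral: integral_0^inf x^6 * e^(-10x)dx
This is a Gamma integral. Substitute u = 10x (du = 10 dx):
integral_0^inf x^6*e^(-10x) dx = (1/10^7) integral_0^inf u^6*e^(-u) du
= Gamma(7)/10^7 = 6!/10^7 = 720/10000000

Answer: 9/125000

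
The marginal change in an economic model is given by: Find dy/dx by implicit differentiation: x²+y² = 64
Differentiate both sides: 2x + 2y·(dy/dx)=0
Solve: dy/dx=-2x/(2y)=-x/y

Answer: dy/dx=-x/y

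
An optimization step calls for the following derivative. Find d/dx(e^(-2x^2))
Chain rule: d/dx[e^u]=e^u · u' where u=-2x^2
u'=-4x

Answer: -4x·e^(-2x^2)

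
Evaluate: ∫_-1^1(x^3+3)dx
Step 1: Find antiderivative F(x) = (1/4)x^4+3x
Step 2: F(1) - F(-1) = 13/4 - (-11/4) = 6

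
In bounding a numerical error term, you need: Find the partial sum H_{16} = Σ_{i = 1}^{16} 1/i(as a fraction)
H_16 = 1+1/2+1/3+...+1/16
= 2436559/720720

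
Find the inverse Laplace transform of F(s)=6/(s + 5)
L^(-1){6/(s-a)}=c·e^(at)
Here a=-5, c=6

Answer: 6e^(-5t)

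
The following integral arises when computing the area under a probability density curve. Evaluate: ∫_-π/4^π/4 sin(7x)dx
Antiderivative: -cos(7x)/7
Evaluate at bounds: [-cos(7·π/4)/7] - [-cos(7·-π/4)/7]
= (-(√2/2)+(√2/2))/7 = 0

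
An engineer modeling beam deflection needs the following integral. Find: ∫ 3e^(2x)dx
Since d/dx[e^(2x)] = 2e^(2x), we get 3/2 e^(2x)+C

Answer: (3/2)e^(2x)+C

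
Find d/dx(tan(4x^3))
Chain rule: d/dx[tan(u)]=sec²(u)·u' where u=4x^3
u'=12x^2

Answer: 12x^2·sec²(4x^3)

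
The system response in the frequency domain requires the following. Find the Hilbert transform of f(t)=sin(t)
The Hilbert transform shifts each frequency component by -pi/2.
H{sin(wt)}=-cos(wt)
With w=1: H{sin(t)}=-cos(t)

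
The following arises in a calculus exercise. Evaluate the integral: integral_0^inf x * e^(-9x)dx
This is a Gamma integral. Substitute u = 9x (du = 9 dx):
integral_0^inf x*e^(-9x) dx = (1/9^2) integral_0^inf u^1*e^(-u) du
= Gamma(2)/9^2 = 1!/9^2 = 1/81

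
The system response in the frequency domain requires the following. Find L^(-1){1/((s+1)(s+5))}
Partial fractions: 1/((s + 1)(s + 5)) = A/(s + 1) + B/(s + 5)
Cover-up: A = 1/(s + 5)|_{s = -1} = 1/4; B = 1/(s + 1)|_{s = -5} = -1/4
L^(-1) = (1/4)e^(-t) - (1/4)e^(-5t)

Answer: (1/4)(e^(-t) - e^(-5t))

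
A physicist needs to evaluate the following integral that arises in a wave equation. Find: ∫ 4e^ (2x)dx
Since d/dx[e^(2x)]=2e^(2x), we get 2 e^(2x)+C

Answer: 2e^(2x)+C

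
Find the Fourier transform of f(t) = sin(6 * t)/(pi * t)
sin(W * t)/(pi * t) = (W/pi) * sinc(W * t/pi) is the impulse response of the ideal low-pass filter with cutoff W (here W = 6).
Its Fourier transform is a rectangular function:
F(omega) = 1 for |omega| < 6, 0 otherwise

Answer: rect(omega/12) [i.e., 1 for |omega| < 6, 0 otherwise]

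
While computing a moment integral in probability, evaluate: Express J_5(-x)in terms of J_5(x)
For integer n: J_n(-x) = (-1)^n J_n(x)
With n = 5: J_5(-x) = (-1)^5 J_5(x) = -J_5(x)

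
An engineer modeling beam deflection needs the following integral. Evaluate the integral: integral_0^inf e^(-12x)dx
integral_0^inf e^(-12x) dx=[-1/12*e^(-12x)]_0^inf
=0 - (-1/12)=1/12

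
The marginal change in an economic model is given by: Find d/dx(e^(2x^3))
Chain rule: d/dx[e^u] = e^u · u' where u = 2x^3
u' = 6x^2

Answer: 6x^2·e^(2x^3)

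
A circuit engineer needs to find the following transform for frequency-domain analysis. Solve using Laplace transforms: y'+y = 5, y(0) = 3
Take L of both sides: sY(s)-3+Y(s)=5/s
Y(s)(s+1)=5/s+3
Y(s)=5/(s(s+1))+3/(s+1)
Partial fractions: 5/(s(s+1))=5/s - 5/(s+1)
So Y(s)=5/s - 2/(s+1)
Inverse transform (L^(-1){1/s}=1, L^(-1){1/(s+1)}=e^(-t)):

Answer: y(t)=5-2·e^(-t)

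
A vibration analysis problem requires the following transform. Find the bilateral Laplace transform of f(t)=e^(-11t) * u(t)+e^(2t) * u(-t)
For e^(-11t) * u(t): L=1/(s+11), Re(s) > -11
For e^(2t) * u(-t): L=-1/(s-2), Re(s) < 2
Combined: F(s)=1/(s+11)-1/(s-2), -11 < Re(s) < 2

Answer: 1/(s+11)-1/(s-2), ROC: -11 < Re(s) < 2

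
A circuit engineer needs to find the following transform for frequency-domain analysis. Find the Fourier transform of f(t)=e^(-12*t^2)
The Fourier transform of a Gaussian e^(-a*t^2) is sqrt(pi/a)*e^(-omega^2/(4a)).
With a = 12: F(omega) = sqrt(pi/12)*e^(-omega^2/48)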